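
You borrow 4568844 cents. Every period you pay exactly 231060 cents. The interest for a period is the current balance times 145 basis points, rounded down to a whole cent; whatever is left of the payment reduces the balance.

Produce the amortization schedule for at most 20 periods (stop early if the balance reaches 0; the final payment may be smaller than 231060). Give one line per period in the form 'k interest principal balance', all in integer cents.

1 66248 164812 4404032
2 63858 167202 4236830
3 61434 169626 4067204
4 58974 172086 3895118
5 56479 174581 3720537
6 53947 177113 3543424
7 51379 179681 3363743
8 48774 182286 3181457
9 46131 184929 2996528
10 43449 187611 2808917
11 40729 190331 2618586
12 37969 193091 2425495
13 35169 195891 2229604
14 32329 198731 2030873
15 29447 201613 1829260
16 26524 204536 1624724
17 23558 207502 1417222
18 20549 210511 1206711
19 17497 213563 993148
20 14400 216660 776488

1. interest=⌊4568844·145/10000⌋=66248; principal=231060-66248=164812; balance=4568844-164812=4404032
2. interest=⌊4404032·145/10000⌋=63858; principal=231060-63858=167202; balance=4404032-167202=4236830
3. interest=⌊4236830·145/10000⌋=61434; principal=231060-61434=169626; balance=4236830-169626=4067204
4. interest=⌊4067204·145/10000⌋=58974; principal=231060-58974=172086; balance=4067204-172086=3895118
5. interest=⌊3895118·145/10000⌋=56479; principal=231060-56479=174581; balance=3895118-174581=3720537
6. interest=⌊3720537·145/10000⌋=53947; principal=231060-53947=177113; balance=3720537-177113=3543424
7. interest=⌊3543424·145/10000⌋=51379; principal=231060-51379=179681; balance=3543424-179681=3363743
8. interest=⌊3363743·145/10000⌋=48774; principal=231060-48774=182286; balance=3363743-182286=3181457
9. interest=⌊3181457·145/10000⌋=46131; principal=231060-46131=184929; balance=3181457-184929=2996528
10. interest=⌊2996528·145/10000⌋=43449; principal=231060-43449=187611; balance=2996528-187611=2808917
11. interest=⌊2808917·145/10000⌋=40729; principal=231060-40729=190331; balance=2808917-190331=2618586
12. interest=⌊2618586·145/10000⌋=37969; principal=231060-37969=193091; balance=2618586-193091=2425495
13. interest=⌊2425495·145/10000⌋=35169; principal=231060-35169=195891; balance=2425495-195891=2229604
14. interest=⌊2229604·145/10000⌋=32329; principal=231060-32329=198731; balance=2229604-198731=2030873
15. interest=⌊2030873·145/10000⌋=29447; principal=231060-29447=201613; balance=2030873-201613=1829260
16. interest=⌊1829260·145/10000⌋=26524; principal=231060-26524=204536; balance=1829260-204536=1624724
17. interest=⌊1624724·145/10000⌋=23558; principal=231060-23558=207502; balance=1624724-207502=1417222
18. interest=⌊1417222·145/10000⌋=20549; principal=231060-20549=210511; balance=1417222-210511=1206711
19. interest=⌊1206711·145/10000⌋=17497; principal=231060-17497=213563; balance=1206711-213563=993148
20. interest=⌊993148·145/10000⌋=14400; principal=231060-14400=216660; balance=993148-216660=776488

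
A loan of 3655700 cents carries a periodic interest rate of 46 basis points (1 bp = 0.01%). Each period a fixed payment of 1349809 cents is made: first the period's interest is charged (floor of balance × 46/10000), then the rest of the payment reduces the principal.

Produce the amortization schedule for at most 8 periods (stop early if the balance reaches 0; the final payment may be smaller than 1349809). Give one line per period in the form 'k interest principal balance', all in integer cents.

1 16816 1332993 2322707
2 10684 1339125 983582
3 4524 983582 0

1. interest=⌊3655700·46/10000⌋=16816; principal=1349809-16816=1332993; balance=3655700-1332993=2322707
2. interest=⌊2322707·46/10000⌋=10684; principal=1349809-10684=1339125; balance=2322707-1339125=983582
3. interest=⌊983582·46/10000⌋=4524; principal=min(1349809-4524,983582)=983582; balance=983582-983582=0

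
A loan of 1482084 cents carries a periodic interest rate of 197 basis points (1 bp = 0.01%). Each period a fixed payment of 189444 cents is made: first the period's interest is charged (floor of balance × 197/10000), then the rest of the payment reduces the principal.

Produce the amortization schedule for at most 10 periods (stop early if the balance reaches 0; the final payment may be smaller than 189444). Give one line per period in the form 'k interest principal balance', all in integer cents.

1 29197 160247 1321837
2 26040 163404 1158433
3 22821 166623 991810
4 19538 169906 821904
5 16191 173253 648651
6 12778 176666 471985
7 9298 180146 291839
8 5749 183695 108144
9 2130 108144 0

1. interest=⌊1482084·197/10000⌋=29197; principal=189444-29197=160247; balance=1482084-160247=1321837
2. interest=⌊1321837·197/10000⌋=26040; principal=189444-26040=163404; balance=1321837-163404=1158433
3. interest=⌊1158433·197/10000⌋=22821; principal=189444-22821=166623; balance=1158433-166623=991810
4. interest=⌊991810·197/10000⌋=19538; principal=189444-19538=169906; balance=991810-169906=821904
5. interest=⌊821904·197/10000⌋=16191; principal=189444-16191=173253; balance=821904-173253=648651
6. interest=⌊648651·197/10000⌋=12778; principal=189444-12778=176666; balance=648651-176666=471985
7. interest=⌊471985·197/10000⌋=9298; principal=189444-9298=180146; balance=471985-180146=291839
8. interest=⌊291839·197/10000⌋=5749; principal=189444-5749=183695; balance=291839-183695=108144
9. interest=⌊108144·197/10000⌋=2130; principal=min(189444-2130,108144)=108144; balance=108144-108144=0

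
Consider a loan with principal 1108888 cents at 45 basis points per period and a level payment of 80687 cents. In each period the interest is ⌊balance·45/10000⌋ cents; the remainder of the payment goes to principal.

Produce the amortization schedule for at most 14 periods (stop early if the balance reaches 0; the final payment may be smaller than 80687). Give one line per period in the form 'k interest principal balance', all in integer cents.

1. interest=⌊1108888·45/10000⌋=4989; principal=80687-4989=75698; balance=1108888-75698=1033190
2. interest=⌊1033190·45/10000⌋=4649; principal=80687-4649=76038; balance=1033190-76038=957152
3. interest=⌊957152·45/10000⌋=4307; principal=80687-4307=76380; balance=957152-76380=880772
4. interest=⌊880772·45/10000⌋=3963; principal=80687-3963=76724; balance=880772-76724=804048
5. interest=⌊804048·45/10000⌋=3618; principal=80687-3618=77069; balance=804048-77069=726979
6. interest=⌊726979·45/10000⌋=3271; principal=80687-3271=77416; balance=726979-77416=649563
7. interest=⌊649563·45/10000⌋=2923; principal=80687-2923=77764; balance=649563-77764=571799
8. interest=⌊571799·45/10000⌋=2573; principal=80687-2573=78114; balance=571799-78114=493685
9. interest=⌊493685·45/10000⌋=2221; principal=80687-2221=78466; balance=493685-78466=415219
10. interest=⌊415219·45/10000⌋=1868; principal=80687-1868=78819; balance=415219-78819=336400
11. interest=⌊336400·45/10000⌋=1513; principal=80687-1513=79174; balance=336400-79174=257226
12. interest=⌊257226·45/10000⌋=1157; principal=80687-1157=79530; balance=257226-79530=177696
13. interest=⌊177696·45/10000⌋=799; principal=80687-799=79888; balance=177696-79888=97808
14. interest=⌊97808·45/10000⌋=440; principal=80687-440=80247; balance=97808-80247=17561

1 4989 75698 1033190
2 4649 76038 957152
3 4307 76380 880772
4 3963 76724 804048
5 3618 77069 726979
6 3271 77416 649563
7 2923 77764 571799
8 2573 78114 493685
9 2221 78466 415219
10 1868 78819 336400
11 1513 79174 257226
12 1157 79530 177696
13 799 79888 97808
14 440 80247 17561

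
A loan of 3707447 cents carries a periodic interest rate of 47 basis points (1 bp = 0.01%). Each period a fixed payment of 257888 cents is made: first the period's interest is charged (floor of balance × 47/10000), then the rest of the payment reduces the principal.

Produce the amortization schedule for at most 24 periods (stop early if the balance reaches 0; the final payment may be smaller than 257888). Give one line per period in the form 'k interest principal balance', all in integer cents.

1 17425 240463 3466984
2 16294 241594 3225390
3 15159 242729 2982661
4 14018 243870 2738791
5 12872 245016 2493775
6 11720 246168 2247607
7 10563 247325 2000282
8 9401 248487 1751795
9 8233 249655 1502140
10 7060 250828 1251312
11 5881 252007 999305
12 4696 253192 746113
13 3506 254382 491731
14 2311 255577 236154
15 1109 236154 0

1. interest=⌊3707447·47/10000⌋=17425; principal=257888-17425=240463; balance=3707447-240463=3466984
2. interest=⌊3466984·47/10000⌋=16294; principal=257888-16294=241594; balance=3466984-241594=3225390
3. interest=⌊3225390·47/10000⌋=15159; principal=257888-15159=242729; balance=3225390-242729=2982661
4. interest=⌊2982661·47/10000⌋=14018; principal=257888-14018=243870; balance=2982661-243870=2738791
5. interest=⌊2738791·47/10000⌋=12872; principal=257888-12872=245016; balance=2738791-245016=2493775
6. interest=⌊2493775·47/10000⌋=11720; principal=257888-11720=246168; balance=2493775-246168=2247607
7. interest=⌊2247607·47/10000⌋=10563; principal=257888-10563=247325; balance=2247607-247325=2000282
8. interest=⌊2000282·47/10000⌋=9401; principal=257888-9401=248487; balance=2000282-248487=1751795
9. interest=⌊1751795·47/10000⌋=8233; principal=257888-8233=249655; balance=1751795-249655=1502140
10. interest=⌊1502140·47/10000⌋=7060; principal=257888-7060=250828; balance=1502140-250828=1251312
11. interest=⌊1251312·47/10000⌋=5881; principal=257888-5881=252007; balance=1251312-252007=999305
12. interest=⌊999305·47/10000⌋=4696; principal=257888-4696=253192; balance=999305-253192=746113
13. interest=⌊746113·47/10000⌋=3506; principal=257888-3506=254382; balance=746113-254382=491731
14. interest=⌊491731·47/10000⌋=2311; principal=257888-2311=255577; balance=491731-255577=236154
15. interest=⌊236154·47/10000⌋=1109; principal=min(257888-1109,236154)=236154; balance=236154-236154=0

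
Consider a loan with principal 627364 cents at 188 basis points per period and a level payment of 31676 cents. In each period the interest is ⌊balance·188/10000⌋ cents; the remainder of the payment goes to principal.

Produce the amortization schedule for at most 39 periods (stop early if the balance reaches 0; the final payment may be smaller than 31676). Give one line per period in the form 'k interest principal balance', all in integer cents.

1. interest=⌊627364·188/10000⌋=11794; principal=31676-11794=19882; balance=627364-19882=607482
2. interest=⌊607482·188/10000⌋=11420; principal=31676-11420=20256; balance=607482-20256=587226
3. interest=⌊587226·188/10000⌋=11039; principal=31676-11039=20637; balance=587226-20637=566589
4. interest=⌊566589·188/10000⌋=10651; principal=31676-10651=21025; balance=566589-21025=545564
5. interest=⌊545564·188/10000⌋=10256; principal=31676-10256=21420; balance=545564-21420=524144
6. interest=⌊524144·188/10000⌋=9853; principal=31676-9853=21823; balance=524144-21823=502321
7. interest=⌊502321·188/10000⌋=9443; principal=31676-9443=22233; balance=502321-22233=480088
8. interest=⌊480088·188/10000⌋=9025; principal=31676-9025=22651; balance=480088-22651=457437
9. interest=⌊457437·188/10000⌋=8599; principal=31676-8599=23077; balance=457437-23077=434360
10. interest=⌊434360·188/10000⌋=8165; principal=31676-8165=23511; balance=434360-23511=410849
11. interest=⌊410849·188/10000⌋=7723; principal=31676-7723=23953; balance=410849-23953=386896
12. interest=⌊386896·188/10000⌋=7273; principal=31676-7273=24403; balance=386896-24403=362493
13. interest=⌊362493·188/10000⌋=6814; principal=31676-6814=24862; balance=362493-24862=337631
14. interest=⌊337631·188/10000⌋=6347; principal=31676-6347=25329; balance=337631-25329=312302
15. interest=⌊312302·188/10000⌋=5871; principal=31676-5871=25805; balance=312302-25805=286497
16. interest=⌊286497·188/10000⌋=5386; principal=31676-5386=26290; balance=286497-26290=260207
17. interest=⌊260207·188/10000⌋=4891; principal=31676-4891=26785; balance=260207-26785=233422
18. interest=⌊233422·188/10000⌋=4388; principal=31676-4388=27288; balance=233422-27288=206134
19. interest=⌊206134·188/10000⌋=3875; principal=31676-3875=27801; balance=206134-27801=178333
20. interest=⌊178333·188/10000⌋=3352; principal=31676-3352=28324; balance=178333-28324=150009
21. interest=⌊150009·188/10000⌋=2820; principal=31676-2820=28856; balance=150009-28856=121153
22. interest=⌊121153·188/10000⌋=2277; principal=31676-2277=29399; balance=121153-29399=91754
23. interest=⌊91754·188/10000⌋=1724; principal=31676-1724=29952; balance=91754-29952=61802
24. interest=⌊61802·188/10000⌋=1161; principal=31676-1161=30515; balance=61802-30515=31287
25. interest=⌊31287·188/10000⌋=588; principal=31676-588=31088; balance=31287-31088=199
26. interest=⌊199·188/10000⌋=3; principal=min(31676-3,199)=199; balance=199-199=0

1 11794 19882 607482
2 11420 20256 587226
3 11039 20637 566589
4 10651 21025 545564
5 10256 21420 524144
6 9853 21823 502321
7 9443 22233 480088
8 9025 22651 457437
9 8599 23077 434360
10 8165 23511 410849
11 7723 23953 386896
12 7273 24403 362493
13 6814 24862 337631
14 6347 25329 312302
15 5871 25805 286497
16 5386 26290 260207
17 4891 26785 233422
18 4388 27288 206134
19 3875 27801 178333
20 3352 28324 150009
21 2820 28856 121153
22 2277 29399 91754
23 1724 29952 61802
24 1161 30515 31287
25 588 31088 199
26 3 199 0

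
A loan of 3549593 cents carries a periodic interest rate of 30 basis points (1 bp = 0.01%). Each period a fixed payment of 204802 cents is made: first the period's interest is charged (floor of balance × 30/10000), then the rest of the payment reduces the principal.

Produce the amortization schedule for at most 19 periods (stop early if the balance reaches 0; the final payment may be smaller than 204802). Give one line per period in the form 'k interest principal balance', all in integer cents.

1 10648 194154 3355439
2 10066 194736 3160703
3 9482 195320 2965383
4 8896 195906 2769477
5 8308 196494 2572983
6 7718 197084 2375899
7 7127 197675 2178224
8 6534 198268 1979956
9 5939 198863 1781093
10 5343 199459 1581634
11 4744 200058 1381576
12 4144 200658 1180918
13 3542 201260 979658
14 2938 201864 777794
15 2333 202469 575325
16 1725 203077 372248
17 1116 203686 168562
18 505 168562 0

1. interest=⌊3549593·30/10000⌋=10648; principal=204802-10648=194154; balance=3549593-194154=3355439
2. interest=⌊3355439·30/10000⌋=10066; principal=204802-10066=194736; balance=3355439-194736=3160703
3. interest=⌊3160703·30/10000⌋=9482; principal=204802-9482=195320; balance=3160703-195320=2965383
4. interest=⌊2965383·30/10000⌋=8896; principal=204802-8896=195906; balance=2965383-195906=2769477
5. interest=⌊2769477·30/10000⌋=8308; principal=204802-8308=196494; balance=2769477-196494=2572983
6. interest=⌊2572983·30/10000⌋=7718; principal=204802-7718=197084; balance=2572983-197084=2375899
7. interest=⌊2375899·30/10000⌋=7127; principal=204802-7127=197675; balance=2375899-197675=2178224
8. interest=⌊2178224·30/10000⌋=6534; principal=204802-6534=198268; balance=2178224-198268=1979956
9. interest=⌊1979956·30/10000⌋=5939; principal=204802-5939=198863; balance=1979956-198863=1781093
10. interest=⌊1781093·30/10000⌋=5343; principal=204802-5343=199459; balance=1781093-199459=1581634
11. interest=⌊1581634·30/10000⌋=4744; principal=204802-4744=200058; balance=1581634-200058=1381576
12. interest=⌊1381576·30/10000⌋=4144; principal=204802-4144=200658; balance=1381576-200658=1180918
13. interest=⌊1180918·30/10000⌋=3542; principal=204802-3542=201260; balance=1180918-201260=979658
14. interest=⌊979658·30/10000⌋=2938; principal=204802-2938=201864; balance=979658-201864=777794
15. interest=⌊777794·30/10000⌋=2333; principal=204802-2333=202469; balance=777794-202469=575325
16. interest=⌊575325·30/10000⌋=1725; principal=204802-1725=203077; balance=575325-203077=372248
17. interest=⌊372248·30/10000⌋=1116; principal=204802-1116=203686; balance=372248-203686=168562
18. interest=⌊168562·30/10000⌋=505; principal=min(204802-505,168562)=168562; balance=168562-168562=0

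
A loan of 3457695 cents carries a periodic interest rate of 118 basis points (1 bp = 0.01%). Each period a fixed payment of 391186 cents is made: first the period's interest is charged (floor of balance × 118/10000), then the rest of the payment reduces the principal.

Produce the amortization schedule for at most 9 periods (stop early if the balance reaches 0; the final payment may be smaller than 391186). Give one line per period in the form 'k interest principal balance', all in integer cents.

1 40800 350386 3107309
2 36666 354520 2752789
3 32482 358704 2394085
4 28250 362936 2031149
5 23967 367219 1663930
6 19634 371552 1292378
7 15250 375936 916442
8 10814 380372 536070
9 6325 384861 151209

1. interest=⌊3457695·118/10000⌋=40800; principal=391186-40800=350386; balance=3457695-350386=3107309
2. interest=⌊3107309·118/10000⌋=36666; principal=391186-36666=354520; balance=3107309-354520=2752789
3. interest=⌊2752789·118/10000⌋=32482; principal=391186-32482=358704; balance=2752789-358704=2394085
4. interest=⌊2394085·118/10000⌋=28250; principal=391186-28250=362936; balance=2394085-362936=2031149
5. interest=⌊2031149·118/10000⌋=23967; principal=391186-23967=367219; balance=2031149-367219=1663930
6. interest=⌊1663930·118/10000⌋=19634; principal=391186-19634=371552; balance=1663930-371552=1292378
7. interest=⌊1292378·118/10000⌋=15250; principal=391186-15250=375936; balance=1292378-375936=916442
8. interest=⌊916442·118/10000⌋=10814; principal=391186-10814=380372; balance=916442-380372=536070
9. interest=⌊536070·118/10000⌋=6325; principal=391186-6325=384861; balance=536070-384861=151209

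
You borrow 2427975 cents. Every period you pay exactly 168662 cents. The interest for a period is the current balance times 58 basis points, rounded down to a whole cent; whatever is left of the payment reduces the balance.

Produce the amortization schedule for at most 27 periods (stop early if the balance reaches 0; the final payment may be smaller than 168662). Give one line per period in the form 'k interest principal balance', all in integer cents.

1. interest=⌊2427975·58/10000⌋=14082; principal=168662-14082=154580; balance=2427975-154580=2273395
2. interest=⌊2273395·58/10000⌋=13185; principal=168662-13185=155477; balance=2273395-155477=2117918
3. interest=⌊2117918·58/10000⌋=12283; principal=168662-12283=156379; balance=2117918-156379=1961539
4. interest=⌊1961539·58/10000⌋=11376; principal=168662-11376=157286; balance=1961539-157286=1804253
5. interest=⌊1804253·58/10000⌋=10464; principal=168662-10464=158198; balance=1804253-158198=1646055
6. interest=⌊1646055·58/10000⌋=9547; principal=168662-9547=159115; balance=1646055-159115=1486940
7. interest=⌊1486940·58/10000⌋=8624; principal=168662-8624=160038; balance=1486940-160038=1326902
8. interest=⌊1326902·58/10000⌋=7696; principal=168662-7696=160966; balance=1326902-160966=1165936
9. interest=⌊1165936·58/10000⌋=6762; principal=168662-6762=161900; balance=1165936-161900=1004036
10. interest=⌊1004036·58/10000⌋=5823; principal=168662-5823=162839; balance=1004036-162839=841197
11. interest=⌊841197·58/10000⌋=4878; principal=168662-4878=163784; balance=841197-163784=677413
12. interest=⌊677413·58/10000⌋=3928; principal=168662-3928=164734; balance=677413-164734=512679
13. interest=⌊512679·58/10000⌋=2973; principal=168662-2973=165689; balance=512679-165689=346990
14. interest=⌊346990·58/10000⌋=2012; principal=168662-2012=166650; balance=346990-166650=180340
15. interest=⌊180340·58/10000⌋=1045; principal=168662-1045=167617; balance=180340-167617=12723
16. interest=⌊12723·58/10000⌋=73; principal=min(168662-73,12723)=12723; balance=12723-12723=0

1 14082 154580 2273395
2 13185 155477 2117918
3 12283 156379 1961539
4 11376 157286 1804253
5 10464 158198 1646055
6 9547 159115 1486940
7 8624 160038 1326902
8 7696 160966 1165936
9 6762 161900 1004036
10 5823 162839 841197
11 4878 163784 677413
12 3928 164734 512679
13 2973 165689 346990
14 2012 166650 180340
15 1045 167617 12723
16 73 12723 0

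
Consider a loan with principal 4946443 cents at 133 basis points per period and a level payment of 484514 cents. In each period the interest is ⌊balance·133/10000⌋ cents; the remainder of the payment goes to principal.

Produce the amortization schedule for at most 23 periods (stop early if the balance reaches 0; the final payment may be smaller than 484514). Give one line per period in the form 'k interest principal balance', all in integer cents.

1. interest=⌊4946443·133/10000⌋=65787; principal=484514-65787=418727; balance=4946443-418727=4527716
2. interest=⌊4527716·133/10000⌋=60218; principal=484514-60218=424296; balance=4527716-424296=4103420
3. interest=⌊4103420·133/10000⌋=54575; principal=484514-54575=429939; balance=4103420-429939=3673481
4. interest=⌊3673481·133/10000⌋=48857; principal=484514-48857=435657; balance=3673481-435657=3237824
5. interest=⌊3237824·133/10000⌋=43063; principal=484514-43063=441451; balance=3237824-441451=2796373
6. interest=⌊2796373·133/10000⌋=37191; principal=484514-37191=447323; balance=2796373-447323=2349050
7. interest=⌊2349050·133/10000⌋=31242; principal=484514-31242=453272; balance=2349050-453272=1895778
8. interest=⌊1895778·133/10000⌋=25213; principal=484514-25213=459301; balance=1895778-459301=1436477
9. interest=⌊1436477·133/10000⌋=19105; principal=484514-19105=465409; balance=1436477-465409=971068
10. interest=⌊971068·133/10000⌋=12915; principal=484514-12915=471599; balance=971068-471599=499469
11. interest=⌊499469·133/10000⌋=6642; principal=484514-6642=477872; balance=499469-477872=21597
12. interest=⌊21597·133/10000⌋=287; principal=min(484514-287,21597)=21597; balance=21597-21597=0

1 65787 418727 4527716
2 60218 424296 4103420
3 54575 429939 3673481
4 48857 435657 3237824
5 43063 441451 2796373
6 37191 447323 2349050
7 31242 453272 1895778
8 25213 459301 1436477
9 19105 465409 971068
10 12915 471599 499469
11 6642 477872 21597
12 287 21597 0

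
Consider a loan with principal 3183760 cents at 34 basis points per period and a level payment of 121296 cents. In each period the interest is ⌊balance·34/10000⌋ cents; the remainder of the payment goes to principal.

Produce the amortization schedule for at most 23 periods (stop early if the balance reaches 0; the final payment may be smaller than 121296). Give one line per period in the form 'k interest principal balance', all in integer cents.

1 10824 110472 3073288
2 10449 110847 2962441
3 10072 111224 2851217
4 9694 111602 2739615
5 9314 111982 2627633
6 8933 112363 2515270
7 8551 112745 2402525
8 8168 113128 2289397
9 7783 113513 2175884
10 7398 113898 2061986
11 7010 114286 1947700
12 6622 114674 1833026
13 6232 115064 1717962
14 5841 115455 1602507
15 5448 115848 1486659
16 5054 116242 1370417
17 4659 116637 1253780
18 4262 117034 1136746
19 3864 117432 1019314
20 3465 117831 901483
21 3065 118231 783252
22 2663 118633 664619
23 2259 119037 545582

1. interest=⌊3183760·34/10000⌋=10824; principal=121296-10824=110472; balance=3183760-110472=3073288
2. interest=⌊3073288·34/10000⌋=10449; principal=121296-10449=110847; balance=3073288-110847=2962441
3. interest=⌊2962441·34/10000⌋=10072; principal=121296-10072=111224; balance=2962441-111224=2851217
4. interest=⌊2851217·34/10000⌋=9694; principal=121296-9694=111602; balance=2851217-111602=2739615
5. interest=⌊2739615·34/10000⌋=9314; principal=121296-9314=111982; balance=2739615-111982=2627633
6. interest=⌊2627633·34/10000⌋=8933; principal=121296-8933=112363; balance=2627633-112363=2515270
7. interest=⌊2515270·34/10000⌋=8551; principal=121296-8551=112745; balance=2515270-112745=2402525
8. interest=⌊2402525·34/10000⌋=8168; principal=121296-8168=113128; balance=2402525-113128=2289397
9. interest=⌊2289397·34/10000⌋=7783; principal=121296-7783=113513; balance=2289397-113513=2175884
10. interest=⌊2175884·34/10000⌋=7398; principal=121296-7398=113898; balance=2175884-113898=2061986
11. interest=⌊2061986·34/10000⌋=7010; principal=121296-7010=114286; balance=2061986-114286=1947700
12. interest=⌊1947700·34/10000⌋=6622; principal=121296-6622=114674; balance=1947700-114674=1833026
13. interest=⌊1833026·34/10000⌋=6232; principal=121296-6232=115064; balance=1833026-115064=1717962
14. interest=⌊1717962·34/10000⌋=5841; principal=121296-5841=115455; balance=1717962-115455=1602507
15. interest=⌊1602507·34/10000⌋=5448; principal=121296-5448=115848; balance=1602507-115848=1486659
16. interest=⌊1486659·34/10000⌋=5054; principal=121296-5054=116242; balance=1486659-116242=1370417
17. interest=⌊1370417·34/10000⌋=4659; principal=121296-4659=116637; balance=1370417-116637=1253780
18. interest=⌊1253780·34/10000⌋=4262; principal=121296-4262=117034; balance=1253780-117034=1136746
19. interest=⌊1136746·34/10000⌋=3864; principal=121296-3864=117432; balance=1136746-117432=1019314
20. interest=⌊1019314·34/10000⌋=3465; principal=121296-3465=117831; balance=1019314-117831=901483
21. interest=⌊901483·34/10000⌋=3065; principal=121296-3065=118231; balance=901483-118231=783252
22. interest=⌊783252·34/10000⌋=2663; principal=121296-2663=118633; balance=783252-118633=664619
23. interest=⌊664619·34/10000⌋=2259; principal=121296-2259=119037; balance=664619-119037=545582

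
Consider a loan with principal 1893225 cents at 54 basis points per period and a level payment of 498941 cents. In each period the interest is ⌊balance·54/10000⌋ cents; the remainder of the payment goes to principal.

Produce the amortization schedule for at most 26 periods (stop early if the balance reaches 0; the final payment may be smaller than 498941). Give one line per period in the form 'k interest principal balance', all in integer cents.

1 10223 488718 1404507
2 7584 491357 913150
3 4931 494010 419140
4 2263 419140 0

1. interest=⌊1893225·54/10000⌋=10223; principal=498941-10223=488718; balance=1893225-488718=1404507
2. interest=⌊1404507·54/10000⌋=7584; principal=498941-7584=491357; balance=1404507-491357=913150
3. interest=⌊913150·54/10000⌋=4931; principal=498941-4931=494010; balance=913150-494010=419140
4. interest=⌊419140·54/10000⌋=2263; principal=min(498941-2263,419140)=419140; balance=419140-419140=0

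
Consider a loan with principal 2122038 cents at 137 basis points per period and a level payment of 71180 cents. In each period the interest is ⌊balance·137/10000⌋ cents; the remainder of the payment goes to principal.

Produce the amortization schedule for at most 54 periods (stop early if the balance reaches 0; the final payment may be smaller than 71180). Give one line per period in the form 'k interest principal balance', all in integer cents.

1. interest=⌊2122038·137/10000⌋=29071; principal=71180-29071=42109; balance=2122038-42109=2079929
2. interest=⌊2079929·137/10000⌋=28495; principal=71180-28495=42685; balance=2079929-42685=2037244
3. interest=⌊2037244·137/10000⌋=27910; principal=71180-27910=43270; balance=2037244-43270=1993974
4. interest=⌊1993974·137/10000⌋=27317; principal=71180-27317=43863; balance=1993974-43863=1950111
5. interest=⌊1950111·137/10000⌋=26716; principal=71180-26716=44464; balance=1950111-44464=1905647
6. interest=⌊1905647·137/10000⌋=26107; principal=71180-26107=45073; balance=1905647-45073=1860574
7. interest=⌊1860574·137/10000⌋=25489; principal=71180-25489=45691; balance=1860574-45691=1814883
8. interest=⌊1814883·137/10000⌋=24863; principal=71180-24863=46317; balance=1814883-46317=1768566
9. interest=⌊1768566·137/10000⌋=24229; principal=71180-24229=46951; balance=1768566-46951=1721615
10. interest=⌊1721615·137/10000⌋=23586; principal=71180-23586=47594; balance=1721615-47594=1674021
11. interest=⌊1674021·137/10000⌋=22934; principal=71180-22934=48246; balance=1674021-48246=1625775
12. interest=⌊1625775·137/10000⌋=22273; principal=71180-22273=48907; balance=1625775-48907=1576868
13. interest=⌊1576868·137/10000⌋=21603; principal=71180-21603=49577; balance=1576868-49577=1527291
14. interest=⌊1527291·137/10000⌋=20923; principal=71180-20923=50257; balance=1527291-50257=1477034
15. interest=⌊1477034·137/10000⌋=20235; principal=71180-20235=50945; balance=1477034-50945=1426089
16. interest=⌊1426089·137/10000⌋=19537; principal=71180-19537=51643; balance=1426089-51643=1374446
17. interest=⌊1374446·137/10000⌋=18829; principal=71180-18829=52351; balance=1374446-52351=1322095
18. interest=⌊1322095·137/10000⌋=18112; principal=71180-18112=53068; balance=1322095-53068=1269027
19. interest=⌊1269027·137/10000⌋=17385; principal=71180-17385=53795; balance=1269027-53795=1215232
20. interest=⌊1215232·137/10000⌋=16648; principal=71180-16648=54532; balance=1215232-54532=1160700
21. interest=⌊1160700·137/10000⌋=15901; principal=71180-15901=55279; balance=1160700-55279=1105421
22. interest=⌊1105421·137/10000⌋=15144; principal=71180-15144=56036; balance=1105421-56036=1049385
23. interest=⌊1049385·137/10000⌋=14376; principal=71180-14376=56804; balance=1049385-56804=992581
24. interest=⌊992581·137/10000⌋=13598; principal=71180-13598=57582; balance=992581-57582=934999
25. interest=⌊934999·137/10000⌋=12809; principal=71180-12809=58371; balance=934999-58371=876628
26. interest=⌊876628·137/10000⌋=12009; principal=71180-12009=59171; balance=876628-59171=817457
27. interest=⌊817457·137/10000⌋=11199; principal=71180-11199=59981; balance=817457-59981=757476
28. interest=⌊757476·137/10000⌋=10377; principal=71180-10377=60803; balance=757476-60803=696673
29. interest=⌊696673·137/10000⌋=9544; principal=71180-9544=61636; balance=696673-61636=635037
30. interest=⌊635037·137/10000⌋=8700; principal=71180-8700=62480; balance=635037-62480=572557
31. interest=⌊572557·137/10000⌋=7844; principal=71180-7844=63336; balance=572557-63336=509221
32. interest=⌊509221·137/10000⌋=6976; principal=71180-6976=64204; balance=509221-64204=445017
33. interest=⌊445017·137/10000⌋=6096; principal=71180-6096=65084; balance=445017-65084=379933
34. interest=⌊379933·137/10000⌋=5205; principal=71180-5205=65975; balance=379933-65975=313958
35. interest=⌊313958·137/10000⌋=4301; principal=71180-4301=66879; balance=313958-66879=247079
36. interest=⌊247079·137/10000⌋=3384; principal=71180-3384=67796; balance=247079-67796=179283
37. interest=⌊179283·137/10000⌋=2456; principal=71180-2456=68724; balance=179283-68724=110559
38. interest=⌊110559·137/10000⌋=1514; principal=71180-1514=69666; balance=110559-69666=40893
39. interest=⌊40893·137/10000⌋=560; principal=min(71180-560,40893)=40893; balance=40893-40893=0

1 29071 42109 2079929
2 28495 42685 2037244
3 27910 43270 1993974
4 27317 43863 1950111
5 26716 44464 1905647
6 26107 45073 1860574
7 25489 45691 1814883
8 24863 46317 1768566
9 24229 46951 1721615
10 23586 47594 1674021
11 22934 48246 1625775
12 22273 48907 1576868
13 21603 49577 1527291
14 20923 50257 1477034
15 20235 50945 1426089
16 19537 51643 1374446
17 18829 52351 1322095
18 18112 53068 1269027
19 17385 53795 1215232
20 16648 54532 1160700
21 15901 55279 1105421
22 15144 56036 1049385
23 14376 56804 992581
24 13598 57582 934999
25 12809 58371 876628
26 12009 59171 817457
27 11199 59981 757476
28 10377 60803 696673
29 9544 61636 635037
30 8700 62480 572557
31 7844 63336 509221
32 6976 64204 445017
33 6096 65084 379933
34 5205 65975 313958
35 4301 66879 247079
36 3384 67796 179283
37 2456 68724 110559
38 1514 69666 40893
39 560 40893 0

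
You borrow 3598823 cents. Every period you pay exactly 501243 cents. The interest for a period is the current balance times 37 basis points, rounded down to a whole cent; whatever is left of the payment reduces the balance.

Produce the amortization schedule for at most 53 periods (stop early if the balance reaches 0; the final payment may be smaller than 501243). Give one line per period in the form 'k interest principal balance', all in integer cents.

1. interest=⌊3598823·37/10000⌋=13315; principal=501243-13315=487928; balance=3598823-487928=3110895
2. interest=⌊3110895·37/10000⌋=11510; principal=501243-11510=489733; balance=3110895-489733=2621162
3. interest=⌊2621162·37/10000⌋=9698; principal=501243-9698=491545; balance=2621162-491545=2129617
4. interest=⌊2129617·37/10000⌋=7879; principal=501243-7879=493364; balance=2129617-493364=1636253
5. interest=⌊1636253·37/10000⌋=6054; principal=501243-6054=495189; balance=1636253-495189=1141064
6. interest=⌊1141064·37/10000⌋=4221; principal=501243-4221=497022; balance=1141064-497022=644042
7. interest=⌊644042·37/10000⌋=2382; principal=501243-2382=498861; balance=644042-498861=145181
8. interest=⌊145181·37/10000⌋=537; principal=min(501243-537,145181)=145181; balance=145181-145181=0

1 13315 487928 3110895
2 11510 489733 2621162
3 9698 491545 2129617
4 7879 493364 1636253
5 6054 495189 1141064
6 4221 497022 644042
7 2382 498861 145181
8 537 145181 0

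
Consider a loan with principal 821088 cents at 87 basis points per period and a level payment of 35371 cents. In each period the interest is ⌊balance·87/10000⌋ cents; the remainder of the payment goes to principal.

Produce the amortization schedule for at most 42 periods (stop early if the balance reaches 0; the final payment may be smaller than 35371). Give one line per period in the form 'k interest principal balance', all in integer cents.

1. interest=⌊821088·87/10000⌋=7143; principal=35371-7143=28228; balance=821088-28228=792860
2. interest=⌊792860·87/10000⌋=6897; principal=35371-6897=28474; balance=792860-28474=764386
3. interest=⌊764386·87/10000⌋=6650; principal=35371-6650=28721; balance=764386-28721=735665
4. interest=⌊735665·87/10000⌋=6400; principal=35371-6400=28971; balance=735665-28971=706694
5. interest=⌊706694·87/10000⌋=6148; principal=35371-6148=29223; balance=706694-29223=677471
6. interest=⌊677471·87/10000⌋=5893; principal=35371-5893=29478; balance=677471-29478=647993
7. interest=⌊647993·87/10000⌋=5637; principal=35371-5637=29734; balance=647993-29734=618259
8. interest=⌊618259·87/10000⌋=5378; principal=35371-5378=29993; balance=618259-29993=588266
9. interest=⌊588266·87/10000⌋=5117; principal=35371-5117=30254; balance=588266-30254=558012
10. interest=⌊558012·87/10000⌋=4854; principal=35371-4854=30517; balance=558012-30517=527495
11. interest=⌊527495·87/10000⌋=4589; principal=35371-4589=30782; balance=527495-30782=496713
12. interest=⌊496713·87/10000⌋=4321; principal=35371-4321=31050; balance=496713-31050=465663
13. interest=⌊465663·87/10000⌋=4051; principal=35371-4051=31320; balance=465663-31320=434343
14. interest=⌊434343·87/10000⌋=3778; principal=35371-3778=31593; balance=434343-31593=402750
15. interest=⌊402750·87/10000⌋=3503; principal=35371-3503=31868; balance=402750-31868=370882
16. interest=⌊370882·87/10000⌋=3226; principal=35371-3226=32145; balance=370882-32145=338737
17. interest=⌊338737·87/10000⌋=2947; principal=35371-2947=32424; balance=338737-32424=306313
18. interest=⌊306313·87/10000⌋=2664; principal=35371-2664=32707; balance=306313-32707=273606
19. interest=⌊273606·87/10000⌋=2380; principal=35371-2380=32991; balance=273606-32991=240615
20. interest=⌊240615·87/10000⌋=2093; principal=35371-2093=33278; balance=240615-33278=207337
21. interest=⌊207337·87/10000⌋=1803; principal=35371-1803=33568; balance=207337-33568=173769
22. interest=⌊173769·87/10000⌋=1511; principal=35371-1511=33860; balance=173769-33860=139909
23. interest=⌊139909·87/10000⌋=1217; principal=35371-1217=34154; balance=139909-34154=105755
24. interest=⌊105755·87/10000⌋=920; principal=35371-920=34451; balance=105755-34451=71304
25. interest=⌊71304·87/10000⌋=620; principal=35371-620=34751; balance=71304-34751=36553
26. interest=⌊36553·87/10000⌋=318; principal=35371-318=35053; balance=36553-35053=1500
27. interest=⌊1500·87/10000⌋=13; principal=min(35371-13,1500)=1500; balance=1500-1500=0

1 7143 28228 792860
2 6897 28474 764386
3 6650 28721 735665
4 6400 28971 706694
5 6148 29223 677471
6 5893 29478 647993
7 5637 29734 618259
8 5378 29993 588266
9 5117 30254 558012
10 4854 30517 527495
11 4589 30782 496713
12 4321 31050 465663
13 4051 31320 434343
14 3778 31593 402750
15 3503 31868 370882
16 3226 32145 338737
17 2947 32424 306313
18 2664 32707 273606
19 2380 32991 240615
20 2093 33278 207337
21 1803 33568 173769
22 1511 33860 139909
23 1217 34154 105755
24 920 34451 71304
25 620 34751 36553
26 318 35053 1500
27 13 1500 0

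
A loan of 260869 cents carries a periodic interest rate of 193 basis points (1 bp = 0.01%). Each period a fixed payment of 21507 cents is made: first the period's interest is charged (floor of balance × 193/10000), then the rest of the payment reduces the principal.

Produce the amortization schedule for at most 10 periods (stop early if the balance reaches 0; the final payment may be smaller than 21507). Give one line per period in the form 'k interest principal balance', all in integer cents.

1 5034 16473 244396
2 4716 16791 227605
3 4392 17115 210490
4 4062 17445 193045
5 3725 17782 175263
6 3382 18125 157138
7 3032 18475 138663
8 2676 18831 119832
9 2312 19195 100637
10 1942 19565 81072

1. interest=⌊260869·193/10000⌋=5034; principal=21507-5034=16473; balance=260869-16473=244396
2. interest=⌊244396·193/10000⌋=4716; principal=21507-4716=16791; balance=244396-16791=227605
3. interest=⌊227605·193/10000⌋=4392; principal=21507-4392=17115; balance=227605-17115=210490
4. interest=⌊210490·193/10000⌋=4062; principal=21507-4062=17445; balance=210490-17445=193045
5. interest=⌊193045·193/10000⌋=3725; principal=21507-3725=17782; balance=193045-17782=175263
6. interest=⌊175263·193/10000⌋=3382; principal=21507-3382=18125; balance=175263-18125=157138
7. interest=⌊157138·193/10000⌋=3032; principal=21507-3032=18475; balance=157138-18475=138663
8. interest=⌊138663·193/10000⌋=2676; principal=21507-2676=18831; balance=138663-18831=119832
9. interest=⌊119832·193/10000⌋=2312; principal=21507-2312=19195; balance=119832-19195=100637
10. interest=⌊100637·193/10000⌋=1942; principal=21507-1942=19565; balance=100637-19565=81072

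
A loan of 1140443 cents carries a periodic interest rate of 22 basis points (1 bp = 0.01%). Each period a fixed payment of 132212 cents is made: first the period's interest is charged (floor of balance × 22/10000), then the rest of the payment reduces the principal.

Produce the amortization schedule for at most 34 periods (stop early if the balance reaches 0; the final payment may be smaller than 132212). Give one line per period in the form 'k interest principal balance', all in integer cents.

1. interest=⌊1140443·22/10000⌋=2508; principal=132212-2508=129704; balance=1140443-129704=1010739
2. interest=⌊1010739·22/10000⌋=2223; principal=132212-2223=129989; balance=1010739-129989=880750
3. interest=⌊880750·22/10000⌋=1937; principal=132212-1937=130275; balance=880750-130275=750475
4. interest=⌊750475·22/10000⌋=1651; principal=132212-1651=130561; balance=750475-130561=619914
5. interest=⌊619914·22/10000⌋=1363; principal=132212-1363=130849; balance=619914-130849=489065
6. interest=⌊489065·22/10000⌋=1075; principal=132212-1075=131137; balance=489065-131137=357928
7. interest=⌊357928·22/10000⌋=787; principal=132212-787=131425; balance=357928-131425=226503
8. interest=⌊226503·22/10000⌋=498; principal=132212-498=131714; balance=226503-131714=94789
9. interest=⌊94789·22/10000⌋=208; principal=min(132212-208,94789)=94789; balance=94789-94789=0

1 2508 129704 1010739
2 2223 129989 880750
3 1937 130275 750475
4 1651 130561 619914
5 1363 130849 489065
6 1075 131137 357928
7 787 131425 226503
8 498 131714 94789
9 208 94789 0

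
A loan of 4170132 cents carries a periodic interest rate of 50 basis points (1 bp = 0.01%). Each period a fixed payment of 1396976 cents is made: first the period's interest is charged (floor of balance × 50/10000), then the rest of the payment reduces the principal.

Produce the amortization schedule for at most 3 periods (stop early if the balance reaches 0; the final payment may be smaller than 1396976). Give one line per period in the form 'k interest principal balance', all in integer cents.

1 20850 1376126 2794006
2 13970 1383006 1411000
3 7055 1389921 21079

1. interest=⌊4170132·50/10000⌋=20850; principal=1396976-20850=1376126; balance=4170132-1376126=2794006
2. interest=⌊2794006·50/10000⌋=13970; principal=1396976-13970=1383006; balance=2794006-1383006=1411000
3. interest=⌊1411000·50/10000⌋=7055; principal=1396976-7055=1389921; balance=1411000-1389921=21079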